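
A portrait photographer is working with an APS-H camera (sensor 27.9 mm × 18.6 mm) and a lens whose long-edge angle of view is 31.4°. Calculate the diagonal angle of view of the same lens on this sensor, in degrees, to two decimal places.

From the long-edge AOV: f = 27.9 / (2·tan(15.7°)) = 27.9 / 0.56217 ≈ 49.6287 mm.
Sensor diagonal = √(27.9² + 18.6²) = √1124.3700 ≈ 33.5316 mm.
Diagonal AOV = 2·arctan(33.5316 / (2 × 49.6287)) = 2·arctan(0.33782) ≈ 37.3325°.

37.33°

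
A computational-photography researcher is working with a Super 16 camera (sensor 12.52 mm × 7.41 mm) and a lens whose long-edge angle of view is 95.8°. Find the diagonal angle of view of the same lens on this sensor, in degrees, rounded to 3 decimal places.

From the long-edge AOV: f = 12.52 / (2·tan(47.9°)) = 12.52 / 2.21344 ≈ 5.6563 mm.
Sensor diagonal = √(12.52² + 7.41²) = √211.6585 ≈ 14.5485 mm.
Diagonal AOV = 2·arctan(14.5485 / (2 × 5.6563)) = 2·arctan(1.28603) ≈ 104.2638°.

104.264°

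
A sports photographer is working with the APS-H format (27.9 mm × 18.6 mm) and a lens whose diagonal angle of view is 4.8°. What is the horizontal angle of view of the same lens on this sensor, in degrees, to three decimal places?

Sensor diagonal = √(27.9² + 18.6²) = √1124.3700 ≈ 33.5316 mm.
From the diagonal AOV: f = 33.5316 / (2·tan(2.4°)) = 33.5316 / 0.08382 ≈ 400.0202 mm.
Horizontal AOV = 2·arctan(27.9 / (2 × 400.0202)) = 2·arctan(0.03487) ≈ 3.9946°.

3.995°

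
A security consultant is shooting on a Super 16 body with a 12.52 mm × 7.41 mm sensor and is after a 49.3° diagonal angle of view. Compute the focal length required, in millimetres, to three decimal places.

15.852 mm

Sensor diagonal = √(12.52² + 7.41²) = √211.6585 ≈ 14.5485 mm.
From α = 2·arctan(d/2f) we get f = d / (2·tan(α/2)).
With d = 14.5485 mm and α/2 = 24.65°, tan(α/2) ≈ 0.45889, so f ≈ 14.5485 / 0.91778 ≈ 15.8518 mm.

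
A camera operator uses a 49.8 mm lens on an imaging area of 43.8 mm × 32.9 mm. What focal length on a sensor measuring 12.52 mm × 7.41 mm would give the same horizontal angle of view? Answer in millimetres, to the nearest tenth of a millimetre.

Equal angle of view means equal width/f ratio, so f₂ = f₁ · (width₂/width₁) = 49.8 × 12.52/43.8.
f₂ = 49.8 × 0.28584 ≈ 14.235 mm.

14.2 mm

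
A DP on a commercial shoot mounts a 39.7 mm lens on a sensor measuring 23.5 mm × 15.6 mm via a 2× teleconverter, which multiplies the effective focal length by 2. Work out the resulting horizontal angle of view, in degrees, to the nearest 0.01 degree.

Effective focal length f = 39.7 × 2 = 79.4 mm.
α = 2·arctan(23.5 / (2 × 79.4)) = 2·arctan(0.14798) ≈ 16.8356°.

16.84°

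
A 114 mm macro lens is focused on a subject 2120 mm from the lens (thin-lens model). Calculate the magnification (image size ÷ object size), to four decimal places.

0.0568×

Thin lens: 1/f = 1/dₒ + 1/dᵢ → 1/dᵢ = 1/114 − 1/2120 = 0.0083002 mm⁻¹, so dᵢ ≈ 120.4786 mm.
Magnification m = dᵢ/dₒ = 120.4786/2120 ≈ 0.05683.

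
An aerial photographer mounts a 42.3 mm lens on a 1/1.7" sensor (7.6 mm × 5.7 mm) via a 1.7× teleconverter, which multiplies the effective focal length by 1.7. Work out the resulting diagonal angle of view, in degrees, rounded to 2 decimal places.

7.56°

Effective focal length f = 42.3 × 1.7 = 71.91 mm.
Sensor diagonal = √(7.6² + 5.7²) = √90.2500 ≈ 9.5000 mm.
α = 2·arctan(9.500 / (2 × 71.91)) = 2·arctan(0.06605) ≈ 7.5583°.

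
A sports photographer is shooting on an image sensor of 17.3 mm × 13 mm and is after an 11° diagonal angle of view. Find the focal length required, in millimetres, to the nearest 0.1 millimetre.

Sensor diagonal = √(17.3² + 13²) = √468.2900 ≈ 21.6400 mm.
From α = 2·arctan(d/2f) we get f = d / (2·tan(α/2)).
With d = 21.6400 mm and α/2 = 5.5°, tan(α/2) ≈ 0.09629, so f ≈ 21.6400 / 0.19258 ≈ 112.3700 mm.

112.4 mm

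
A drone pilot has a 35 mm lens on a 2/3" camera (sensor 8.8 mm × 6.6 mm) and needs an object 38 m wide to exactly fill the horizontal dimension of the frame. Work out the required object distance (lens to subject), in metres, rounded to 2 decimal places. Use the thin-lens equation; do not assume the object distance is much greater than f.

151.17 m

W: 38 m = 38000 mm.
Magnification m = w/W = dᵢ/dₒ; combined with 1/f = 1/dₒ + 1/dᵢ this gives dₒ = f·(1 + W/w).
dₒ = 35 mm × (1 + 38000/8.8) = 35 × 4319.1818 ≈ 151171.364 mm = 151.171 m.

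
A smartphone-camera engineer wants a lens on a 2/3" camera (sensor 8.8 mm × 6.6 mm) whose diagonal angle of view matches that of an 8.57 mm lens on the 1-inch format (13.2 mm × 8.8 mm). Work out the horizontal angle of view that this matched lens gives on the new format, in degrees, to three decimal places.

73.037°

Sensor diagonal = √(13.2² + 8.8²) = √251.6800 ≈ 15.8644 mm.
Sensor diagonal = √(8.8² + 6.6²) = √121.0000 ≈ 11.0000 mm.
Equal diagonal AOV ⇒ f₂ = f₁ · 11.0000/15.8644 = 8.57 × 0.69338 ≈ 5.9422 mm.
Horizontal AOV on the new format = 2·arctan(8.8 / (2 × 5.9422)) = 2·arctan(0.74046) ≈ 73.0372°.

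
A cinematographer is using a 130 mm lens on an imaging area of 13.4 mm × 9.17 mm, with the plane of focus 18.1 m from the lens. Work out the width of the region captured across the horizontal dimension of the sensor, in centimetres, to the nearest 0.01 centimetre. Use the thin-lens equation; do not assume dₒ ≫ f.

185.23 cm

dₒ: 18.1 m = 18100 mm.
Similar triangles through the lens centre give W/dₒ = w/dᵢ; with 1/f = 1/dₒ + 1/dᵢ this gives W = w·(dₒ − f)/f.
W = 13.4 mm × (18100 − 130) / 130 = 13.4 × 138.2308 ≈ 1852.292 mm = 185.229 cm.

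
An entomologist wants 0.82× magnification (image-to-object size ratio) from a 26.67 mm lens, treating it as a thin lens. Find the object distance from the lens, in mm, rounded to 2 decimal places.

59.19 mm

With m = dᵢ/dₒ and 1/f = 1/dₒ + 1/dᵢ, substituting dᵢ = m·dₒ gives 1/f = (1 + 1/m)/dₒ, hence dₒ = f·(1 + 1/m).
dₒ = 26.67 × (1 + 1/0.82) = 26.67 × 2.21951 ≈ 59.194 mm.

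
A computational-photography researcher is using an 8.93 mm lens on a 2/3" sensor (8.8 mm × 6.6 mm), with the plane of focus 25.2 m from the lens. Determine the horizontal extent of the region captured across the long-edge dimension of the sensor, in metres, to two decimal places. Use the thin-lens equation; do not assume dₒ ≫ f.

24.82 m

dₒ: 25.2 m = 25200 mm.
Similar triangles through the lens centre give W/dₒ = w/dᵢ; with 1/f = 1/dₒ + 1/dᵢ this gives W = w·(dₒ − f)/f.
W = 8.8 mm × (25200 − 8.93) / 8.93 = 8.8 × 2820.9485 ≈ 24824.347 mm = 24.8243 m.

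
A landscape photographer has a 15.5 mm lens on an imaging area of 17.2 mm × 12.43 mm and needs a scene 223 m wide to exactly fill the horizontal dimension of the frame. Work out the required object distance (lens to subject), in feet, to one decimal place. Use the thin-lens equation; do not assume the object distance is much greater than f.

659.4 ft

W: 223 m = 223000 mm.
Magnification m = w/W = dᵢ/dₒ; combined with 1/f = 1/dₒ + 1/dᵢ this gives dₒ = f·(1 + W/w).
dₒ = 15.5 mm × (1 + 223000/17.2) = 15.5 × 12966.1163 ≈ 200974.802 mm = 200974.802/304.8 ft = 659.366 ft.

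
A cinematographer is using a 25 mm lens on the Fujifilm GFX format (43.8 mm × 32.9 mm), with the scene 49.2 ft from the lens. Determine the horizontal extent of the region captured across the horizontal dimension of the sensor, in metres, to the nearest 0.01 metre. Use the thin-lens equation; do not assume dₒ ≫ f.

dₒ: 49.2 ft × 304.8 mm/ft = 14996.16 mm.
Similar triangles through the lens centre give W/dₒ = w/dᵢ; with 1/f = 1/dₒ + 1/dᵢ this gives W = w·(dₒ − f)/f.
W = 43.8 mm × (14996.2 − 25) / 25 = 43.8 × 598.8464 ≈ 26229.471 mm = 26.2295 m.

26.23 m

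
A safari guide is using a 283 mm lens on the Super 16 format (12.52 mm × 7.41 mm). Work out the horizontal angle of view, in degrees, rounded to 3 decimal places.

Angle of view α = 2·arctan(w/2f) with w = 12.52 mm and f = 283 mm.
w/2f = 0.02212; arctan(0.02212) ≈ 1.2672°, so α ≈ 2.5344°.

2.534°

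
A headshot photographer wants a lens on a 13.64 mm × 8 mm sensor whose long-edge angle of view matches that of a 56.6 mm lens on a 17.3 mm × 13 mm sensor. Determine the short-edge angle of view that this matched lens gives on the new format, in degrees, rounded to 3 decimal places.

Equal long-edge AOV ⇒ f₂ = f₁ · 13.64/17.3 = 56.6 × 0.78844 ≈ 44.6257 mm.
Short-edge AOV on the new format = 2·arctan(8 / (2 × 44.6257)) = 2·arctan(0.08963) ≈ 10.2440°.

10.244°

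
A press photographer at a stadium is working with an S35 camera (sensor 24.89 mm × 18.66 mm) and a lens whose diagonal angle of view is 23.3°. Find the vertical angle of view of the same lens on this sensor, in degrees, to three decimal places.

Sensor diagonal = √(24.89² + 18.66²) = √967.7077 ≈ 31.1080 mm.
From the diagonal AOV: f = 31.1080 / (2·tan(11.65°)) = 31.1080 / 0.41236 ≈ 75.4389 mm.
Vertical AOV = 2·arctan(18.66 / (2 × 75.4389)) = 2·arctan(0.12368) ≈ 14.1007°.

14.101°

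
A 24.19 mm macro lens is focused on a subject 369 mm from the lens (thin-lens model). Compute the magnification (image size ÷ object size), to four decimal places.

0.0702×

Thin lens: 1/f = 1/dₒ + 1/dᵢ → 1/dᵢ = 1/24.19 − 1/369 = 0.0386294 mm⁻¹, so dᵢ ≈ 25.8870 mm.
Magnification m = dᵢ/dₒ = 25.8870/369 ≈ 0.07015.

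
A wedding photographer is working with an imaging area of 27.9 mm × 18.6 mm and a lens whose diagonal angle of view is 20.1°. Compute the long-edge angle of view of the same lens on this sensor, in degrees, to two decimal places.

Sensor diagonal = √(27.9² + 18.6²) = √1124.3700 ≈ 33.5316 mm.
From the diagonal AOV: f = 33.5316 / (2·tan(10.05°)) = 33.5316 / 0.35445 ≈ 94.6008 mm.
Long-edge AOV = 2·arctan(27.9 / (2 × 94.6008)) = 2·arctan(0.14746) ≈ 16.7770°.

16.78°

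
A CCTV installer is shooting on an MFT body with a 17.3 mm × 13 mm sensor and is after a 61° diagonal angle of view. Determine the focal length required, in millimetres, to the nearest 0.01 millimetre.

18.37 mm

Sensor diagonal = √(17.3² + 13²) = √468.2900 ≈ 21.6400 mm.
From α = 2·arctan(d/2f) we get f = d / (2·tan(α/2)).
With d = 21.6400 mm and α/2 = 30.5°, tan(α/2) ≈ 0.58905, so f ≈ 21.6400 / 1.17809 ≈ 18.3687 mm.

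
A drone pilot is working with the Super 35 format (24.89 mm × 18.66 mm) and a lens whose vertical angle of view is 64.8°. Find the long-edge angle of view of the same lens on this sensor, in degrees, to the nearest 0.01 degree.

From the vertical AOV: f = 18.66 / (2·tan(32.4°)) = 18.66 / 1.26924 ≈ 14.7017 mm.
Long-edge AOV = 2·arctan(24.89 / (2 × 14.7017)) = 2·arctan(0.84650) ≈ 80.4958°.

80.50°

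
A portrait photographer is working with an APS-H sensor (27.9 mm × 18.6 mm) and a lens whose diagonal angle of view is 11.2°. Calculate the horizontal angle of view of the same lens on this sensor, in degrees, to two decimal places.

9.33°

Sensor diagonal = √(27.9² + 18.6²) = √1124.3700 ≈ 33.5316 mm.
From the diagonal AOV: f = 33.5316 / (2·tan(5.6°)) = 33.5316 / 0.19610 ≈ 170.9910 mm.
Horizontal AOV = 2·arctan(27.9 / (2 × 170.9910)) = 2·arctan(0.08158) ≈ 9.3281°.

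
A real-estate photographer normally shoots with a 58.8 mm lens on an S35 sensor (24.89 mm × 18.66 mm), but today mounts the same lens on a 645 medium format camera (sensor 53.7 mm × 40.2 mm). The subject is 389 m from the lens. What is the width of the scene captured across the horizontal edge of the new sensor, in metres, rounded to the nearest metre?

The focal length stays 58.8 mm; the relevant sensor dimension is now w = 53.7 mm. Object distance dₒ = 389 m = 389000 mm.
Thin-lens field width W = w·(dₒ − f)/f = 53.7 × (389000 − 58.8)/58.8 ≈ 355206.504 mm = 355.207 m.

355 m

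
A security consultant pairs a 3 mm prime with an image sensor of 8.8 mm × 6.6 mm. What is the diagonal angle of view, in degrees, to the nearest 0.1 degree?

Sensor diagonal = √(8.8² + 6.6²) = √121.0000 ≈ 11.0000 mm.
Angle of view α = 2·arctan(d/2f) with d = 11.0000 mm and f = 3 mm.
d/2f = 1.83333; arctan(1.83333) ≈ 61.3895°, so α ≈ 122.7791°.

122.8°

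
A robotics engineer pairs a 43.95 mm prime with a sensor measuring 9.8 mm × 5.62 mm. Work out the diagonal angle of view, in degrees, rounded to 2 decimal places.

Sensor diagonal = √(9.8² + 5.62²) = √127.6244 ≈ 11.2971 mm.
Angle of view α = 2·arctan(d/2f) with d = 11.2971 mm and f = 43.95 mm.
d/2f = 0.12852; arctan(0.12852) ≈ 7.3236°, so α ≈ 14.6473°.

14.65°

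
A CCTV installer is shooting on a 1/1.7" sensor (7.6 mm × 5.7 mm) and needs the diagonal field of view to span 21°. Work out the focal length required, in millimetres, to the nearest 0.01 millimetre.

Sensor diagonal = √(7.6² + 5.7²) = √90.2500 ≈ 9.5000 mm.
From α = 2·arctan(d/2f) we get f = d / (2·tan(α/2)).
With d = 9.5000 mm and α/2 = 10.5°, tan(α/2) ≈ 0.18534, so f ≈ 9.5000 / 0.37068 ≈ 25.6287 mm.

25.63 mm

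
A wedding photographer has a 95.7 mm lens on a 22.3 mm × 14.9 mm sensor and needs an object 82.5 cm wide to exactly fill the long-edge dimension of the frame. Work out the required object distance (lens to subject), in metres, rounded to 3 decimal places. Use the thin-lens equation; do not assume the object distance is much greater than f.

W: 82.5 cm = 825 mm.
Magnification m = w/W = dᵢ/dₒ; combined with 1/f = 1/dₒ + 1/dᵢ this gives dₒ = f·(1 + W/w).
dₒ = 95.7 mm × (1 + 825/22.3) = 95.7 × 37.9955 ≈ 3636.171 mm = 3.63617 m.

3.636 m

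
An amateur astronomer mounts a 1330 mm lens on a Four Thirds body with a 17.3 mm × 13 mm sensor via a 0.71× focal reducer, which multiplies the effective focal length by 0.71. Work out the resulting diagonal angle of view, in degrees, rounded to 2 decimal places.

1.31°

Effective focal length f = 1330 × 0.71 = 944.3 mm.
Sensor diagonal = √(17.3² + 13²) = √468.2900 ≈ 21.6400 mm.
α = 2·arctan(21.640 / (2 × 944.3)) = 2·arctan(0.01146) ≈ 1.3130°.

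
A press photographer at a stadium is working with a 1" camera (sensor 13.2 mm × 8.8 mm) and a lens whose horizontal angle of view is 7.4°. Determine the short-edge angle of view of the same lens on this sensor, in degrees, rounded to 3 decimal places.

From the horizontal AOV: f = 13.2 / (2·tan(3.7°)) = 13.2 / 0.12933 ≈ 102.0612 mm.
Short-edge AOV = 2·arctan(8.8 / (2 × 102.0612)) = 2·arctan(0.04311) ≈ 4.9371°.

4.937°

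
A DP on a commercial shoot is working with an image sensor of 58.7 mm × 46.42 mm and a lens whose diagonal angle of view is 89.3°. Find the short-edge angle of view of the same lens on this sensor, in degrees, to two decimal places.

63.00°

Sensor diagonal = √(58.7² + 46.42²) = √5600.5064 ≈ 74.8365 mm.
From the diagonal AOV: f = 74.8365 / (2·tan(44.65°)) = 74.8365 / 1.97571 ≈ 37.8782 mm.
Short-edge AOV = 2·arctan(46.42 / (2 × 37.8782)) = 2·arctan(0.61275) ≈ 62.9960°.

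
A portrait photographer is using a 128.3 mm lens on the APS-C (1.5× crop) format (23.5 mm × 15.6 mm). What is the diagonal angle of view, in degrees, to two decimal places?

12.55°

Sensor diagonal = √(23.5² + 15.6²) = √795.6100 ≈ 28.2066 mm.
Angle of view α = 2·arctan(d/2f) with d = 28.2066 mm and f = 128.3 mm.
d/2f = 0.10992; arctan(0.10992) ≈ 6.2730°, so α ≈ 12.5460°.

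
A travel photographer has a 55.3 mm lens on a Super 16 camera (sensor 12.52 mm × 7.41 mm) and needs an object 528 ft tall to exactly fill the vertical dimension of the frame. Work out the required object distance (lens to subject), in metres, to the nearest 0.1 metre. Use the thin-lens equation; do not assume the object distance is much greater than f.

W: 528 ft × 304.8 mm/ft = 160934.39 mm.
Magnification m = h/W = dᵢ/dₒ; combined with 1/f = 1/dₒ + 1/dᵢ this gives dₒ = f·(1 + W/h).
dₒ = 55.3 mm × (1 + 160934/7.41) = 55.3 × 21719.5418 ≈ 1201090.662 mm = 1201.09 m.

1201.1 m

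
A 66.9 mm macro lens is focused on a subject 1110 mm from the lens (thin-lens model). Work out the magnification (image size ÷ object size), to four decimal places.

0.0641×

Thin lens: 1/f = 1/dₒ + 1/dᵢ → 1/dᵢ = 1/66.9 − 1/1110 = 0.0140468 mm⁻¹, so dᵢ ≈ 71.1907 mm.
Magnification m = dᵢ/dₒ = 71.1907/1110 ≈ 0.06414.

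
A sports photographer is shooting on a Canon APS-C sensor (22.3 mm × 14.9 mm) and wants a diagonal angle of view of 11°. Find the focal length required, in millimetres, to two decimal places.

Sensor diagonal = √(22.3² + 14.9²) = √719.3000 ≈ 26.8198 mm.
From α = 2·arctan(d/2f) we get f = d / (2·tan(α/2)).
With d = 26.8198 mm and α/2 = 5.5°, tan(α/2) ≈ 0.09629, so f ≈ 26.8198 / 0.19258 ≈ 139.2670 mm.

139.27 mm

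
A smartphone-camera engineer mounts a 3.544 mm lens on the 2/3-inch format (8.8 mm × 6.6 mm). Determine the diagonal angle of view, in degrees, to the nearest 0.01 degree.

Sensor diagonal = √(8.8² + 6.6²) = √121.0000 ≈ 11.0000 mm.
Angle of view α = 2·arctan(d/2f) with d = 11.0000 mm and f = 3.544 mm.
d/2f = 1.55192; arctan(1.55192) ≈ 57.2037°, so α ≈ 114.4075°.

114.41°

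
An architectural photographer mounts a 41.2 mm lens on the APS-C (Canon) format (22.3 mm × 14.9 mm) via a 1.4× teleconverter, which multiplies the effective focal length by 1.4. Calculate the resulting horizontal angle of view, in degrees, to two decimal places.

Effective focal length f = 41.2 × 1.4 = 57.68 mm.
α = 2·arctan(22.3 / (2 × 57.68)) = 2·arctan(0.19331) ≈ 21.8816°.

21.88°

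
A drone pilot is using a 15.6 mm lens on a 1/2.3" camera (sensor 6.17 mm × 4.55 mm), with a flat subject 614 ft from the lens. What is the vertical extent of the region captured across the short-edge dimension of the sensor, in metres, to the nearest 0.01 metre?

dₒ: 614 ft × 304.8 mm/ft = 187147.19 mm.
Similar triangles through the lens centre give W/dₒ = h/dᵢ; with 1/f = 1/dₒ + 1/dᵢ this gives W = h·(dₒ − f)/f.
W = 4.55 mm × (187147 − 15.6) / 15.6 = 4.55 × 11995.6150 ≈ 54580.048 mm = 54.58 m.

54.58 m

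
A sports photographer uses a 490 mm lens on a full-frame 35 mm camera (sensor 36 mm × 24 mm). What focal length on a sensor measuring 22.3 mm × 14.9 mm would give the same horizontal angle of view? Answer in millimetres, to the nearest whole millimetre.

304 mm

Equal angle of view means equal width/f ratio, so f₂ = f₁ · (width₂/width₁) = 490 × 22.3/36.
f₂ = 490 × 0.61944 ≈ 303.528 mm.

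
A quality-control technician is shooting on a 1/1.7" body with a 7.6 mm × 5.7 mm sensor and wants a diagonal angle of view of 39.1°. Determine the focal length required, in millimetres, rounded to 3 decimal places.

Sensor diagonal = √(7.6² + 5.7²) = √90.2500 ≈ 9.5000 mm.
From α = 2·arctan(d/2f) we get f = d / (2·tan(α/2)).
With d = 9.5000 mm and α/2 = 19.55°, tan(α/2) ≈ 0.35510, so f ≈ 9.5000 / 0.71020 ≈ 13.3765 mm.

13.376 mm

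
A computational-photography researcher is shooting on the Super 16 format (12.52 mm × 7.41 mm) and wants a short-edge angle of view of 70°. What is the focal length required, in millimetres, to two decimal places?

5.29 mm

From α = 2·arctan(h/2f) we get f = h / (2·tan(α/2)).
With h = 7.41 mm and α/2 = 35°, tan(α/2) ≈ 0.70021, so f ≈ 7.41 / 1.40042 ≈ 5.2913 mm.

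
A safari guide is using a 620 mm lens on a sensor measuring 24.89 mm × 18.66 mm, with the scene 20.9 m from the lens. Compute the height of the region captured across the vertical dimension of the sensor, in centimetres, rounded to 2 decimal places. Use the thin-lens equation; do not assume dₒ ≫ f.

61.04 cm

dₒ: 20.9 m = 20900 mm.
Similar triangles through the lens centre give W/dₒ = h/dᵢ; with 1/f = 1/dₒ + 1/dᵢ this gives W = h·(dₒ − f)/f.
W = 18.66 mm × (20900 − 620) / 620 = 18.66 × 32.7097 ≈ 610.363 mm = 61.0363 cm.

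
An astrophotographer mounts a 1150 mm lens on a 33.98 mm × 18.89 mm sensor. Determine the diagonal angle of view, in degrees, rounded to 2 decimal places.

Sensor diagonal = √(33.98² + 18.89²) = √1511.4725 ≈ 38.8777 mm.
Angle of view α = 2·arctan(d/2f) with d = 38.8777 mm and f = 1150 mm.
d/2f = 0.01690; arctan(0.01690) ≈ 0.9684°, so α ≈ 1.9368°.

1.94°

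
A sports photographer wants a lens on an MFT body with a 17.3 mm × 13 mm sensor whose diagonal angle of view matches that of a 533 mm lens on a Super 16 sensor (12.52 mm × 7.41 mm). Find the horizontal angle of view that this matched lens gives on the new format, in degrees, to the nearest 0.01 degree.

Sensor diagonal = √(12.52² + 7.41²) = √211.6585 ≈ 14.5485 mm.
Sensor diagonal = √(17.3² + 13²) = √468.2900 ≈ 21.6400 mm.
Equal diagonal AOV ⇒ f₂ = f₁ · 21.6400/14.5485 = 533 × 1.48744 ≈ 792.8058 mm.
Horizontal AOV on the new format = 2·arctan(17.3 / (2 × 792.8058)) = 2·arctan(0.01091) ≈ 1.2502°.

1.25°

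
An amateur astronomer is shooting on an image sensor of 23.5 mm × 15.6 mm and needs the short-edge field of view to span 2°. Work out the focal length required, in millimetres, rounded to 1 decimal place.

From α = 2·arctan(h/2f) we get f = h / (2·tan(α/2)).
With h = 15.6 mm and α/2 = 1°, tan(α/2) ≈ 0.01746, so f ≈ 15.6 / 0.03491 ≈ 446.8617 mm.

446.9 mm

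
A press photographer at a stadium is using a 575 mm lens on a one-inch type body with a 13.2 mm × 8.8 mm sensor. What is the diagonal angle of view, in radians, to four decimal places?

Sensor diagonal = √(13.2² + 8.8²) = √251.6800 ≈ 15.8644 mm.
Angle of view α = 2·arctan(d/2f) with d = 15.8644 mm and f = 575 mm.
d/2f = 0.01380; arctan(0.01380) ≈ 0.0138 rad, so α ≈ 0.0276 rad.

0.0276 rad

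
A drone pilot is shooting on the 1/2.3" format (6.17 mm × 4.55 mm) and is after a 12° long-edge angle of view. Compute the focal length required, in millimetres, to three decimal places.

From α = 2·arctan(w/2f) we get f = w / (2·tan(α/2)).
With w = 6.17 mm and α/2 = 6°, tan(α/2) ≈ 0.10510, so f ≈ 6.17 / 0.21021 ≈ 29.3518 mm.

29.352 mm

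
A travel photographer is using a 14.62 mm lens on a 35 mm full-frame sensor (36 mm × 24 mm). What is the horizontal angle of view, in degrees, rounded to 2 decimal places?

Angle of view α = 2·arctan(w/2f) with w = 36 mm and f = 14.62 mm.
w/2f = 1.23119; arctan(1.23119) ≈ 50.9157°, so α ≈ 101.8315°.

101.83°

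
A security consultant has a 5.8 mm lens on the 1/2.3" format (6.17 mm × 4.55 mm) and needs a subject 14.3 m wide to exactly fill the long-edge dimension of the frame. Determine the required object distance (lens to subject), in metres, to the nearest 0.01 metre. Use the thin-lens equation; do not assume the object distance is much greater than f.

13.45 m

W: 14.3 m = 14300 mm.
Magnification m = w/W = dᵢ/dₒ; combined with 1/f = 1/dₒ + 1/dᵢ this gives dₒ = f·(1 + W/w).
dₒ = 5.8 mm × (1 + 14300/6.17) = 5.8 × 2318.6661 ≈ 13448.264 mm = 13.4483 m.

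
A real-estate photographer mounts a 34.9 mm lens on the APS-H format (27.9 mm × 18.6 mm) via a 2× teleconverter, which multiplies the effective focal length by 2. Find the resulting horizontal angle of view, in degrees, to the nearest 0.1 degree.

Effective focal length f = 34.9 × 2 = 69.8 mm.
α = 2·arctan(27.9 / (2 × 69.8)) = 2·arctan(0.19986) ≈ 22.6041°.

22.6°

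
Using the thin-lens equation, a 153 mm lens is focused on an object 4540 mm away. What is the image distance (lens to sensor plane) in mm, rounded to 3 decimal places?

1/dᵢ = 1/f − 1/dₒ = 1/153 − 1/4540 = 0.0063157 mm⁻¹.
dᵢ = 1/0.0063157 ≈ 158.3360 mm.

158.336 mm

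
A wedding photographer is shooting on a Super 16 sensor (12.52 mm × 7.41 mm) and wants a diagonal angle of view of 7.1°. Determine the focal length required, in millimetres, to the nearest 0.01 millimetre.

117.25 mm

Sensor diagonal = √(12.52² + 7.41²) = √211.6585 ≈ 14.5485 mm.
From α = 2·arctan(d/2f) we get f = d / (2·tan(α/2)).
With d = 14.5485 mm and α/2 = 3.55°, tan(α/2) ≈ 0.06204, so f ≈ 14.5485 / 0.12408 ≈ 117.2535 mm.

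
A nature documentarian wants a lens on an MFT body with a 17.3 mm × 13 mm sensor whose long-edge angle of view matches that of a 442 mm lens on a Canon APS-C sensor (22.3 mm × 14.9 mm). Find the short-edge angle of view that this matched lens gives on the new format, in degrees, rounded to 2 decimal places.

2.17°

Equal long-edge AOV ⇒ f₂ = f₁ · 17.3/22.3 = 442 × 0.77578 ≈ 342.8969 mm.
Short-edge AOV on the new format = 2·arctan(13 / (2 × 342.8969)) = 2·arctan(0.01896) ≈ 2.1720°.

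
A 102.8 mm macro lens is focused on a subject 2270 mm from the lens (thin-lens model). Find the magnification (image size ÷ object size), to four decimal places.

0.0474×

Thin lens: 1/f = 1/dₒ + 1/dᵢ → 1/dᵢ = 1/102.8 − 1/2270 = 0.0092871 mm⁻¹, so dᵢ ≈ 107.6763 mm.
Magnification m = dᵢ/dₒ = 107.6763/2270 ≈ 0.04743.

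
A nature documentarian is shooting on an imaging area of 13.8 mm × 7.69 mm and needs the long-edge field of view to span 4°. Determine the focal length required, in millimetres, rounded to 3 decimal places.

From α = 2·arctan(w/2f) we get f = w / (2·tan(α/2)).
With w = 13.8 mm and α/2 = 2°, tan(α/2) ≈ 0.03492, so f ≈ 13.8 / 0.06984 ≈ 197.5901 mm.

197.590 mm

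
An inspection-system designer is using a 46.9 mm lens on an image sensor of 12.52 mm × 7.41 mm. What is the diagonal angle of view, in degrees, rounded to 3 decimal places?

17.633°

Sensor diagonal = √(12.52² + 7.41²) = √211.6585 ≈ 14.5485 mm.
Angle of view α = 2·arctan(d/2f) with d = 14.5485 mm and f = 46.9 mm.
d/2f = 0.15510; arctan(0.15510) ≈ 8.8164°, so α ≈ 17.6328°.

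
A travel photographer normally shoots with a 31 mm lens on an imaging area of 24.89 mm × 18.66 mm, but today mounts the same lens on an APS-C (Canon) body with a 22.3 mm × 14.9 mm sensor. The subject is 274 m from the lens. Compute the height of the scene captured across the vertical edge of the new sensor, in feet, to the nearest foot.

The focal length stays 31 mm; the relevant sensor dimension is now h = 14.9 mm. Object distance dₒ = 274 m = 274000 mm.
Thin-lens field height W = h·(dₒ − f)/f = 14.9 × (274000 − 31)/31 ≈ 131681.874 mm = 131681.874/304.8 ft = 432.027 ft.

432 ft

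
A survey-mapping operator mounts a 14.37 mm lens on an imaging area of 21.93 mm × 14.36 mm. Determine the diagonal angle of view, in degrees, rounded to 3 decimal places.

84.735°

Sensor diagonal = √(21.93² + 14.36²) = √687.1345 ≈ 26.2133 mm.
Angle of view α = 2·arctan(d/2f) with d = 26.2133 mm and f = 14.37 mm.
d/2f = 0.91208; arctan(0.91208) ≈ 42.3674°, so α ≈ 84.7348°.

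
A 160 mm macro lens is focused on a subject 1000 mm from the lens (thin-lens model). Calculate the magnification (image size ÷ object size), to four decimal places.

Thin lens: 1/f = 1/dₒ + 1/dᵢ → 1/dᵢ = 1/160 − 1/1000 = 0.0052500 mm⁻¹, so dᵢ ≈ 190.4762 mm.
Magnification m = dᵢ/dₒ = 190.4762/1000 ≈ 0.19048.

0.1905×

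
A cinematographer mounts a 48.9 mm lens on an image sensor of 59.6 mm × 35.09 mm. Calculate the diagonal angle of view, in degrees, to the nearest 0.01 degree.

Sensor diagonal = √(59.6² + 35.09²) = √4783.4681 ≈ 69.1626 mm.
Angle of view α = 2·arctan(d/2f) with d = 69.1626 mm and f = 48.9 mm.
d/2f = 0.70718; arctan(0.70718) ≈ 35.2673°, so α ≈ 70.5347°.

70.53°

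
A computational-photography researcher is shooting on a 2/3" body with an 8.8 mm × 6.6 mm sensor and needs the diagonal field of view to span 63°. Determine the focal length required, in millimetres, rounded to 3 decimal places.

Sensor diagonal = √(8.8² + 6.6²) = √121.0000 ≈ 11.0000 mm.
From α = 2·arctan(d/2f) we get f = d / (2·tan(α/2)).
With d = 11.0000 mm and α/2 = 31.5°, tan(α/2) ≈ 0.61280, so f ≈ 11.0000 / 1.22560 ≈ 8.9752 mm.

8.975 mm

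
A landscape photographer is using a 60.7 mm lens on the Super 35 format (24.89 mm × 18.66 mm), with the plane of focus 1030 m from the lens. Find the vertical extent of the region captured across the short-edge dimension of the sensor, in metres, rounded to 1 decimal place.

dₒ: 1030 m = 1.03e+06 mm.
Similar triangles through the lens centre give W/dₒ = h/dᵢ; with 1/f = 1/dₒ + 1/dᵢ this gives W = h·(dₒ − f)/f.
W = 18.66 mm × (1.03e+06 − 60.7) / 60.7 = 18.66 × 16967.6985 ≈ 316617.254 mm = 316.617 m.

316.6 m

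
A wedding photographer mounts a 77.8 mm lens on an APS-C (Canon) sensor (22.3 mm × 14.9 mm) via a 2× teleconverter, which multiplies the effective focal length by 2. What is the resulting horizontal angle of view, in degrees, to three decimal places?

8.197°

Effective focal length f = 77.8 × 2 = 155.6 mm.
α = 2·arctan(22.3 / (2 × 155.6)) = 2·arctan(0.07166) ≈ 8.1974°.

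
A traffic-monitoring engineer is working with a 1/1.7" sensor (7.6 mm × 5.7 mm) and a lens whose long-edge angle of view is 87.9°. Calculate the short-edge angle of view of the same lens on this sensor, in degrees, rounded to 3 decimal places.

71.734°

From the long-edge AOV: f = 7.6 / (2·tan(43.95°)) = 7.6 / 1.92801 ≈ 3.9419 mm.
Short-edge AOV = 2·arctan(5.7 / (2 × 3.9419)) = 2·arctan(0.72300) ≈ 71.7341°.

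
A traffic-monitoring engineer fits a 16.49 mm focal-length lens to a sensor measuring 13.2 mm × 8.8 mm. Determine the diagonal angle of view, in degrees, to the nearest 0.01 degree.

51.38°

Sensor diagonal = √(13.2² + 8.8²) = √251.6800 ≈ 15.8644 mm.
Angle of view α = 2·arctan(d/2f) with d = 15.8644 mm and f = 16.49 mm.
d/2f = 0.48103; arctan(0.48103) ≈ 25.6890°, so α ≈ 51.3781°.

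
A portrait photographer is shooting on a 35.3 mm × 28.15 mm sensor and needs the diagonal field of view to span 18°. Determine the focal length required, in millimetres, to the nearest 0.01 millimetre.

142.53 mm

Sensor diagonal = √(35.3² + 28.15²) = √2038.5125 ≈ 45.1499 mm.
From α = 2·arctan(d/2f) we get f = d / (2·tan(α/2)).
With d = 45.1499 mm and α/2 = 9°, tan(α/2) ≈ 0.15838, so f ≈ 45.1499 / 0.31677 ≈ 142.5326 mm.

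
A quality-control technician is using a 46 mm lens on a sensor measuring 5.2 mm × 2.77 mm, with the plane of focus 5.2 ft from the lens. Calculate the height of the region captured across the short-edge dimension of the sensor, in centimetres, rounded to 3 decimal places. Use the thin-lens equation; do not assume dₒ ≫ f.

9.267 cm

dₒ: 5.2 ft × 304.8 mm/ft = 1584.96 mm.
Similar triangles through the lens centre give W/dₒ = h/dᵢ; with 1/f = 1/dₒ + 1/dᵢ this gives W = h·(dₒ − f)/f.
W = 2.77 mm × (1584.96 − 46) / 46 = 2.77 × 33.4557 ≈ 92.672 mm = 9.26722 cm.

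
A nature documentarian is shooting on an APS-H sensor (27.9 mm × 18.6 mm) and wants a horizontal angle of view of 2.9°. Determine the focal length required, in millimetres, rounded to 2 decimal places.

551.11 mm

From α = 2·arctan(w/2f) we get f = w / (2·tan(α/2)).
With w = 27.9 mm and α/2 = 1.45°, tan(α/2) ≈ 0.02531, so f ≈ 27.9 / 0.05063 ≈ 551.1072 mm.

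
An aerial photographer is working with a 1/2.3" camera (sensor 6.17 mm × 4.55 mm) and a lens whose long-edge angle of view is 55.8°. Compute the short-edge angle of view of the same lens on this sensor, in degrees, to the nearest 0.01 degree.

From the long-edge AOV: f = 6.17 / (2·tan(27.9°)) = 6.17 / 1.05895 ≈ 5.8266 mm.
Short-edge AOV = 2·arctan(4.55 / (2 × 5.8266)) = 2·arctan(0.39045) ≈ 42.6567°.

42.66°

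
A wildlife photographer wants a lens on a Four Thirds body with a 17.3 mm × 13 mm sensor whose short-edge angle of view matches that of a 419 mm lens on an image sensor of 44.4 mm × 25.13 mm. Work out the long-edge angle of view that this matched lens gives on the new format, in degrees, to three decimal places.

Equal short-edge AOV ⇒ f₂ = f₁ · 13/25.13 = 419 × 0.51731 ≈ 216.7529 mm.
Long-edge AOV on the new format = 2·arctan(17.3 / (2 × 216.7529)) = 2·arctan(0.03991) ≈ 4.5706°.

4.571°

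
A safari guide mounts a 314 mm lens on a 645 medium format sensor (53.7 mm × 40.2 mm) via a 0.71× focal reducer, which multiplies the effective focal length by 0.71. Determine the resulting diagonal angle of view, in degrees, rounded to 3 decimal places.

17.111°

Effective focal length f = 314 × 0.71 = 222.94 mm.
Sensor diagonal = √(53.7² + 40.2²) = √4499.7300 ≈ 67.0800 mm.
α = 2·arctan(67.080 / (2 × 222.94)) = 2·arctan(0.15044) ≈ 17.1113°.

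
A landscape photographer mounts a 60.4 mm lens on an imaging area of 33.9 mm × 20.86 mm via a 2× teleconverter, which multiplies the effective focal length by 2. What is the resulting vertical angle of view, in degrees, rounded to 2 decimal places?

Effective focal length f = 60.4 × 2 = 120.8 mm.
α = 2·arctan(20.86 / (2 × 120.8)) = 2·arctan(0.08634) ≈ 9.8695°.

9.87°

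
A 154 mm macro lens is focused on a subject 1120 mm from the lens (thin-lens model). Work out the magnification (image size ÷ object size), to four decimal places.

Thin lens: 1/f = 1/dₒ + 1/dᵢ → 1/dᵢ = 1/154 − 1/1120 = 0.0056006 mm⁻¹, so dᵢ ≈ 178.5507 mm.
Magnification m = dᵢ/dₒ = 178.5507/1120 ≈ 0.15942.

0.1594×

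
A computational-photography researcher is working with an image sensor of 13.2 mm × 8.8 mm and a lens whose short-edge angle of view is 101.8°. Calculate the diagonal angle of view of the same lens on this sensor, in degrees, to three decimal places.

131.469°

From the short-edge AOV: f = 8.8 / (2·tan(50.9°)) = 8.8 / 2.46100 ≈ 3.5758 mm.
Sensor diagonal = √(13.2² + 8.8²) = √251.6800 ≈ 15.8644 mm.
Diagonal AOV = 2·arctan(15.8644 / (2 × 3.5758)) = 2·arctan(2.21831) ≈ 131.4690°.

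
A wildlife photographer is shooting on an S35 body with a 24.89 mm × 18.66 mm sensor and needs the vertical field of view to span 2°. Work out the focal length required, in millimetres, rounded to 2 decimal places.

From α = 2·arctan(h/2f) we get f = h / (2·tan(α/2)).
With h = 18.66 mm and α/2 = 1°, tan(α/2) ≈ 0.01746, so f ≈ 18.66 / 0.03491 ≈ 534.5153 mm.

534.52 mm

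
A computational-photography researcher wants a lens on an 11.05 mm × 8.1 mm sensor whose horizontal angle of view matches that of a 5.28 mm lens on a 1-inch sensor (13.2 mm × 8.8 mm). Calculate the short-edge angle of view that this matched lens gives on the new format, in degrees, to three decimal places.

Equal horizontal AOV ⇒ f₂ = f₁ · 11.05/13.2 = 5.28 × 0.83712 ≈ 4.4200 mm.
Short-edge AOV on the new format = 2·arctan(8.1 / (2 × 4.4200)) = 2·arctan(0.91629) ≈ 84.9974°.

84.997°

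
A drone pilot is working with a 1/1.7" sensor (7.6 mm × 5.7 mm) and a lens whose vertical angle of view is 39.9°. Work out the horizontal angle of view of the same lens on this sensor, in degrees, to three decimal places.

51.652°

From the vertical AOV: f = 5.7 / (2·tan(19.95°)) = 5.7 / 0.72596 ≈ 7.8516 mm.
Horizontal AOV = 2·arctan(7.6 / (2 × 7.8516)) = 2·arctan(0.48398) ≈ 51.6518°.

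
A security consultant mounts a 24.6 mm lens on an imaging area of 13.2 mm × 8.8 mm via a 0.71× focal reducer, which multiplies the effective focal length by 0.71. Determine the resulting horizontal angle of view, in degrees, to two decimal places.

41.40°

Effective focal length f = 24.6 × 0.71 = 17.466 mm.
α = 2·arctan(13.2 / (2 × 17.466)) = 2·arctan(0.37788) ≈ 41.4009°.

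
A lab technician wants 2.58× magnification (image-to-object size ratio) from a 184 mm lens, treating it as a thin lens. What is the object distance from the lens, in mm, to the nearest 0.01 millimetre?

With m = dᵢ/dₒ and 1/f = 1/dₒ + 1/dᵢ, substituting dᵢ = m·dₒ gives 1/f = (1 + 1/m)/dₒ, hence dₒ = f·(1 + 1/m).
dₒ = 184 × (1 + 1/2.58) = 184 × 1.38760 ≈ 255.318 mm.

255.32 mm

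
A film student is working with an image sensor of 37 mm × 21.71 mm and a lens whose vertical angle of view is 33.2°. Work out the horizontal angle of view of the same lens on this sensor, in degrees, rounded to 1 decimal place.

53.9°

From the vertical AOV: f = 21.71 / (2·tan(16.6°)) = 21.71 / 0.59623 ≈ 36.4124 mm.
Horizontal AOV = 2·arctan(37 / (2 × 36.4124)) = 2·arctan(0.50807) ≈ 53.8674°.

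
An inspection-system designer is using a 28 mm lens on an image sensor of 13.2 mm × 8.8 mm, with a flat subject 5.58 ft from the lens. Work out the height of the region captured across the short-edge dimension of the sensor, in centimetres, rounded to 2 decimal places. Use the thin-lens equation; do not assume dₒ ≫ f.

52.57 cm

dₒ: 5.58 ft × 304.8 mm/ft = 1700.78 mm.
Similar triangles through the lens centre give W/dₒ = h/dᵢ; with 1/f = 1/dₒ + 1/dᵢ this gives W = h·(dₒ − f)/f.
W = 8.8 mm × (1700.78 − 28) / 28 = 8.8 × 59.7423 ≈ 525.732 mm = 52.5732 cm.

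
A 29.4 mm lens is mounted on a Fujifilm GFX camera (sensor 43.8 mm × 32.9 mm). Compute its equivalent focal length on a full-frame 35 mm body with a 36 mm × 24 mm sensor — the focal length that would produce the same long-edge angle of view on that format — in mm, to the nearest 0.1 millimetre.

Equal angle of view means equal width/f ratio, so f₂ = f₁ · (width₂/width₁) = 29.4 × 36/43.8.
f₂ = 29.4 × 0.82192 ≈ 24.164 mm.

24.2 mm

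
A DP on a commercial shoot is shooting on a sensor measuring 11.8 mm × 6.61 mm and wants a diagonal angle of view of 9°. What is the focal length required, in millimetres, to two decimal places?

85.93 mm

Sensor diagonal = √(11.8² + 6.61²) = √182.9321 ≈ 13.5252 mm.
From α = 2·arctan(d/2f) we get f = d / (2·tan(α/2)).
With d = 13.5252 mm and α/2 = 4.5°, tan(α/2) ≈ 0.07870, so f ≈ 13.5252 / 0.15740 ≈ 85.9272 mm.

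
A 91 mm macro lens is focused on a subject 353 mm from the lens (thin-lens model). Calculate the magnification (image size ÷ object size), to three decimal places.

Thin lens: 1/f = 1/dₒ + 1/dᵢ → 1/dᵢ = 1/91 − 1/353 = 0.0081561 mm⁻¹, so dᵢ ≈ 122.6069 mm.
Magnification m = dᵢ/dₒ = 122.6069/353 ≈ 0.34733.

0.347×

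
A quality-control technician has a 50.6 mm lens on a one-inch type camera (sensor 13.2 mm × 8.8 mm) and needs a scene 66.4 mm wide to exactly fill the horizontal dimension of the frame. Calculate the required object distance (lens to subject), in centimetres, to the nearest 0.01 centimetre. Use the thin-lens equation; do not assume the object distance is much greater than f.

30.51 cm

Magnification m = w/W = dᵢ/dₒ; combined with 1/f = 1/dₒ + 1/dᵢ this gives dₒ = f·(1 + W/w).
dₒ = 50.6 mm × (1 + 66.4/13.2) = 50.6 × 6.0303 ≈ 305.133 mm = 30.5133 cm.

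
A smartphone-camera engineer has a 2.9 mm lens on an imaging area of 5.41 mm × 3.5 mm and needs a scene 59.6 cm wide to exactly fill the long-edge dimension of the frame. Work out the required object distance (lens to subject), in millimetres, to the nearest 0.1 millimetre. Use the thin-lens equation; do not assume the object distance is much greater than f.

W: 59.6 cm = 596 mm.
Magnification m = w/W = dᵢ/dₒ; combined with 1/f = 1/dₒ + 1/dᵢ this gives dₒ = f·(1 + W/w).
dₒ = 2.9 mm × (1 + 596/5.41) = 2.9 × 111.1664 ≈ 322.382 mm.

322.4 mm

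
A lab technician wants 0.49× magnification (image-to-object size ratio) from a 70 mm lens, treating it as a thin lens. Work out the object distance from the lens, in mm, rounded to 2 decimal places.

With m = dᵢ/dₒ and 1/f = 1/dₒ + 1/dᵢ, substituting dᵢ = m·dₒ gives 1/f = (1 + 1/m)/dₒ, hence dₒ = f·(1 + 1/m).
dₒ = 70 × (1 + 1/0.49) = 70 × 3.04082 ≈ 212.857 mm.

212.86 mm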